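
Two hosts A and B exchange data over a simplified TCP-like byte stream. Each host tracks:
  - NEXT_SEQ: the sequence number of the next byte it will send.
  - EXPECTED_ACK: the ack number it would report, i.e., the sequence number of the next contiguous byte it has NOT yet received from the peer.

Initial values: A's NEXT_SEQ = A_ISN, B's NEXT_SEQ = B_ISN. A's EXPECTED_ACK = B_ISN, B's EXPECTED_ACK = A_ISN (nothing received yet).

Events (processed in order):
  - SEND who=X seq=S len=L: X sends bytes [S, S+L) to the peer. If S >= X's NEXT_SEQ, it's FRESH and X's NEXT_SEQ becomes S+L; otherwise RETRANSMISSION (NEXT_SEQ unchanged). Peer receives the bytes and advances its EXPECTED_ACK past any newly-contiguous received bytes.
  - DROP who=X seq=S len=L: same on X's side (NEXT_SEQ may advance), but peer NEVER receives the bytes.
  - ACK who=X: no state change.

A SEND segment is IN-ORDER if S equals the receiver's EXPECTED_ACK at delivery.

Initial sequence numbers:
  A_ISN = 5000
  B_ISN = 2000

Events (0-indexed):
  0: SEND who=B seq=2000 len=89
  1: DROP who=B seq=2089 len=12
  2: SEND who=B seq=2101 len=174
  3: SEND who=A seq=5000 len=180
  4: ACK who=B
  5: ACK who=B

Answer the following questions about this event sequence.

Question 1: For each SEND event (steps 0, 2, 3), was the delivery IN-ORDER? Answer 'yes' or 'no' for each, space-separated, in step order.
Step 0: SEND seq=2000 -> in-order
Step 2: SEND seq=2101 -> out-of-order
Step 3: SEND seq=5000 -> in-order

Answer: yes no yes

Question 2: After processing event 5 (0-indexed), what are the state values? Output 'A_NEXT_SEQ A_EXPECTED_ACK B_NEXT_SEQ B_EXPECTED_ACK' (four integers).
After event 0: A_seq=5000 A_ack=2089 B_seq=2089 B_ack=5000
After event 1: A_seq=5000 A_ack=2089 B_seq=2101 B_ack=5000
After event 2: A_seq=5000 A_ack=2089 B_seq=2275 B_ack=5000
After event 3: A_seq=5180 A_ack=2089 B_seq=2275 B_ack=5180
After event 4: A_seq=5180 A_ack=2089 B_seq=2275 B_ack=5180
After event 5: A_seq=5180 A_ack=2089 B_seq=2275 B_ack=5180

5180 2089 2275 5180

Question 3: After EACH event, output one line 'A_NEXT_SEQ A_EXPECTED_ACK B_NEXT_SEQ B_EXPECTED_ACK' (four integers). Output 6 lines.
5000 2089 2089 5000
5000 2089 2101 5000
5000 2089 2275 5000
5180 2089 2275 5180
5180 2089 2275 5180
5180 2089 2275 5180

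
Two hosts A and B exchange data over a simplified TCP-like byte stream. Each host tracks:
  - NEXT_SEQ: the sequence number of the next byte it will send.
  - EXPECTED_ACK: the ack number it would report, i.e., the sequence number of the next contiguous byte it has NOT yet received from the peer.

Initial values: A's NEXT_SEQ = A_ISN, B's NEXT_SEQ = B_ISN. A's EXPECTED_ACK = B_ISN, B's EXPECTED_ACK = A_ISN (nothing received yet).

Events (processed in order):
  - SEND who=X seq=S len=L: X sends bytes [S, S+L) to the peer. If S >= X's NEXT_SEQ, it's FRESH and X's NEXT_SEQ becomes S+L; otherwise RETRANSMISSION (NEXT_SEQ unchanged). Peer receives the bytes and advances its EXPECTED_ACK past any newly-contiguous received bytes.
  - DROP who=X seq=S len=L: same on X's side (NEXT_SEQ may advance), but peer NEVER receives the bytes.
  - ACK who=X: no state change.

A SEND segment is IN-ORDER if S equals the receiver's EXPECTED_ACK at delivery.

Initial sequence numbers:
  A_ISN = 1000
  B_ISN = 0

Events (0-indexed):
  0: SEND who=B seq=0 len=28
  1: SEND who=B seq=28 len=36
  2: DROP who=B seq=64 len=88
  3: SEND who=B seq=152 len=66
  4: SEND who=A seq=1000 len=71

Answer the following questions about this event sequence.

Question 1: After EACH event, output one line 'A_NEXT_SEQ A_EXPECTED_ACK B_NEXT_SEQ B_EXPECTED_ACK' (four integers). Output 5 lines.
1000 28 28 1000
1000 64 64 1000
1000 64 152 1000
1000 64 218 1000
1071 64 218 1071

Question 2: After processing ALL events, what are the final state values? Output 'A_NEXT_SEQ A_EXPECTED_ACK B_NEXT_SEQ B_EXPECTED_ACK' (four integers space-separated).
After event 0: A_seq=1000 A_ack=28 B_seq=28 B_ack=1000
After event 1: A_seq=1000 A_ack=64 B_seq=64 B_ack=1000
After event 2: A_seq=1000 A_ack=64 B_seq=152 B_ack=1000
After event 3: A_seq=1000 A_ack=64 B_seq=218 B_ack=1000
After event 4: A_seq=1071 A_ack=64 B_seq=218 B_ack=1071

Answer: 1071 64 218 1071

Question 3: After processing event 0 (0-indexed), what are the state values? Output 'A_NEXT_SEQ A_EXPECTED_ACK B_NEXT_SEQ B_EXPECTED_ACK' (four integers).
After event 0: A_seq=1000 A_ack=28 B_seq=28 B_ack=1000

1000 28 28 1000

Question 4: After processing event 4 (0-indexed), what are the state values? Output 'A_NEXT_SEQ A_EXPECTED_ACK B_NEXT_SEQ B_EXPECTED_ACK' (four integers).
After event 0: A_seq=1000 A_ack=28 B_seq=28 B_ack=1000
After event 1: A_seq=1000 A_ack=64 B_seq=64 B_ack=1000
After event 2: A_seq=1000 A_ack=64 B_seq=152 B_ack=1000
After event 3: A_seq=1000 A_ack=64 B_seq=218 B_ack=1000
After event 4: A_seq=1071 A_ack=64 B_seq=218 B_ack=1071

1071 64 218 1071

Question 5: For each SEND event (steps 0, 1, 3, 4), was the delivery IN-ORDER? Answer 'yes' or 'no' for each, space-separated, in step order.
Answer: yes yes no yes

Derivation:
Step 0: SEND seq=0 -> in-order
Step 1: SEND seq=28 -> in-order
Step 3: SEND seq=152 -> out-of-order
Step 4: SEND seq=1000 -> in-order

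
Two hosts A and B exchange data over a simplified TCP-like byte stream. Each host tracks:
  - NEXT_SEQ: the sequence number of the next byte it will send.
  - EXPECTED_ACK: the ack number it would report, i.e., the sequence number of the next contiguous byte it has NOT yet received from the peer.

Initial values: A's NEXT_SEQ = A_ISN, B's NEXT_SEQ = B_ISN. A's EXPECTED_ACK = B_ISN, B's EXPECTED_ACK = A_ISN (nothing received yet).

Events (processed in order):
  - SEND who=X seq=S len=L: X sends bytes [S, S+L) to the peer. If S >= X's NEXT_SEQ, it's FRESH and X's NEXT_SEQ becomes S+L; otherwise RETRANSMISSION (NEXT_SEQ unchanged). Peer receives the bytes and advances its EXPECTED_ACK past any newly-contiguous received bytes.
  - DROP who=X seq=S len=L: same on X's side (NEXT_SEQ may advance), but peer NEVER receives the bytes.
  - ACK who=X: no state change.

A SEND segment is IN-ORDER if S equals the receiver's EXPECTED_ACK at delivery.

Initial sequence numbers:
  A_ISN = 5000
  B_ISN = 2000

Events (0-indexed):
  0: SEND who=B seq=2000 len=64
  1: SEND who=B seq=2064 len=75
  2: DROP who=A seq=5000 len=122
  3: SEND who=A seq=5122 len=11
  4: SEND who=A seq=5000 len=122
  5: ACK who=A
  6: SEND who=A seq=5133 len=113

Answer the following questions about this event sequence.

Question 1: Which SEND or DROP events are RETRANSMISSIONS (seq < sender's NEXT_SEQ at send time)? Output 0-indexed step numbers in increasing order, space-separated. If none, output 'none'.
Step 0: SEND seq=2000 -> fresh
Step 1: SEND seq=2064 -> fresh
Step 2: DROP seq=5000 -> fresh
Step 3: SEND seq=5122 -> fresh
Step 4: SEND seq=5000 -> retransmit
Step 6: SEND seq=5133 -> fresh

Answer: 4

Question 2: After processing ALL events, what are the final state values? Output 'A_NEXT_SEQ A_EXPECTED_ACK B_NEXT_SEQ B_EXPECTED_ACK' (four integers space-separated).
After event 0: A_seq=5000 A_ack=2064 B_seq=2064 B_ack=5000
After event 1: A_seq=5000 A_ack=2139 B_seq=2139 B_ack=5000
After event 2: A_seq=5122 A_ack=2139 B_seq=2139 B_ack=5000
After event 3: A_seq=5133 A_ack=2139 B_seq=2139 B_ack=5000
After event 4: A_seq=5133 A_ack=2139 B_seq=2139 B_ack=5133
After event 5: A_seq=5133 A_ack=2139 B_seq=2139 B_ack=5133
After event 6: A_seq=5246 A_ack=2139 B_seq=2139 B_ack=5246

Answer: 5246 2139 2139 5246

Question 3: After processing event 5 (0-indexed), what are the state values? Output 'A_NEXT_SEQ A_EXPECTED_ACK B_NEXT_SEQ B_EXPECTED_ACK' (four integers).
After event 0: A_seq=5000 A_ack=2064 B_seq=2064 B_ack=5000
After event 1: A_seq=5000 A_ack=2139 B_seq=2139 B_ack=5000
After event 2: A_seq=5122 A_ack=2139 B_seq=2139 B_ack=5000
After event 3: A_seq=5133 A_ack=2139 B_seq=2139 B_ack=5000
After event 4: A_seq=5133 A_ack=2139 B_seq=2139 B_ack=5133
After event 5: A_seq=5133 A_ack=2139 B_seq=2139 B_ack=5133

5133 2139 2139 5133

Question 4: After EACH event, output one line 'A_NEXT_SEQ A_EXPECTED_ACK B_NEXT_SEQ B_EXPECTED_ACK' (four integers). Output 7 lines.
5000 2064 2064 5000
5000 2139 2139 5000
5122 2139 2139 5000
5133 2139 2139 5000
5133 2139 2139 5133
5133 2139 2139 5133
5246 2139 2139 5246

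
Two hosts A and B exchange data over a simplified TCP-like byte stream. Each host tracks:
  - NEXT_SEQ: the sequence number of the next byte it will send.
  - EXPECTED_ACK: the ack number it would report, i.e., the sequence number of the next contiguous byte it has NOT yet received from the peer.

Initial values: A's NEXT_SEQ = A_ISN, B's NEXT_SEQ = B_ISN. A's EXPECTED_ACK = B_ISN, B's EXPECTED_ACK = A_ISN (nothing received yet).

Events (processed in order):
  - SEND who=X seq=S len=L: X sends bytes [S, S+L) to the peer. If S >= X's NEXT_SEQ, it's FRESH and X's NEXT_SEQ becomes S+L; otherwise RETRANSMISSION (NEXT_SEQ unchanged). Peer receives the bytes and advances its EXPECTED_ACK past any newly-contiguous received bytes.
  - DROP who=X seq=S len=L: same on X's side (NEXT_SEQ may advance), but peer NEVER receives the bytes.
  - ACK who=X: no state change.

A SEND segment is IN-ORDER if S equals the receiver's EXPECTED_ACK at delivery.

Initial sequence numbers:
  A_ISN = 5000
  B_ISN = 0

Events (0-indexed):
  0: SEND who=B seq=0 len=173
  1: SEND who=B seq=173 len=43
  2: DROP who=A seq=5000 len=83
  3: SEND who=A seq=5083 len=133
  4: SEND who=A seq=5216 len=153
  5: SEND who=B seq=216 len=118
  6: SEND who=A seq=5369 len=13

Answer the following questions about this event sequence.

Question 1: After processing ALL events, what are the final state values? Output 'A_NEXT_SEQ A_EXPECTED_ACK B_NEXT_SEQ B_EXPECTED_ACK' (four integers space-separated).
After event 0: A_seq=5000 A_ack=173 B_seq=173 B_ack=5000
After event 1: A_seq=5000 A_ack=216 B_seq=216 B_ack=5000
After event 2: A_seq=5083 A_ack=216 B_seq=216 B_ack=5000
After event 3: A_seq=5216 A_ack=216 B_seq=216 B_ack=5000
After event 4: A_seq=5369 A_ack=216 B_seq=216 B_ack=5000
After event 5: A_seq=5369 A_ack=334 B_seq=334 B_ack=5000
After event 6: A_seq=5382 A_ack=334 B_seq=334 B_ack=5000

Answer: 5382 334 334 5000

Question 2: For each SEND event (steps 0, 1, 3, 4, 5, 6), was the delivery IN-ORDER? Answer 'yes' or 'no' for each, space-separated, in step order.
Step 0: SEND seq=0 -> in-order
Step 1: SEND seq=173 -> in-order
Step 3: SEND seq=5083 -> out-of-order
Step 4: SEND seq=5216 -> out-of-order
Step 5: SEND seq=216 -> in-order
Step 6: SEND seq=5369 -> out-of-order

Answer: yes yes no no yes no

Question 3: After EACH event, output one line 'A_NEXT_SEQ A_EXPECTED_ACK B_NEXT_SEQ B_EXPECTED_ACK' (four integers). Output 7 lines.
5000 173 173 5000
5000 216 216 5000
5083 216 216 5000
5216 216 216 5000
5369 216 216 5000
5369 334 334 5000
5382 334 334 5000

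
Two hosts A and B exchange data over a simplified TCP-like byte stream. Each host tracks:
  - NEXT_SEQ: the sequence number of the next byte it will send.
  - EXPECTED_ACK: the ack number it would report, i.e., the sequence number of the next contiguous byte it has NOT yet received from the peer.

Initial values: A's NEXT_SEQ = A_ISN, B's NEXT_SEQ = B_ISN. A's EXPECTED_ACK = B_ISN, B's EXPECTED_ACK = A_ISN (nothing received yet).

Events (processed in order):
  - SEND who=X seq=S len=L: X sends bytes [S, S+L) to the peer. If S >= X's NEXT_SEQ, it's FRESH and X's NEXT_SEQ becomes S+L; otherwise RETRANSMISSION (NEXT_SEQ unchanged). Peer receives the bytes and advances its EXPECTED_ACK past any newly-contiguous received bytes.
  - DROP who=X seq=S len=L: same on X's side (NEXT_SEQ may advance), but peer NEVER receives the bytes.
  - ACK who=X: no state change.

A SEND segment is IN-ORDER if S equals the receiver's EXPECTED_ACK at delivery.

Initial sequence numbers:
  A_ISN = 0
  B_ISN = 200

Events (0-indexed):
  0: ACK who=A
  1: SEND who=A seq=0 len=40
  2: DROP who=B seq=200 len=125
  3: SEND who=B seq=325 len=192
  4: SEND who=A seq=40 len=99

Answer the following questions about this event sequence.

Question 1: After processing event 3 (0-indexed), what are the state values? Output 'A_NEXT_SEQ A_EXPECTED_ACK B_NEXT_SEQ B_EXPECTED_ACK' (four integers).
After event 0: A_seq=0 A_ack=200 B_seq=200 B_ack=0
After event 1: A_seq=40 A_ack=200 B_seq=200 B_ack=40
After event 2: A_seq=40 A_ack=200 B_seq=325 B_ack=40
After event 3: A_seq=40 A_ack=200 B_seq=517 B_ack=40

40 200 517 40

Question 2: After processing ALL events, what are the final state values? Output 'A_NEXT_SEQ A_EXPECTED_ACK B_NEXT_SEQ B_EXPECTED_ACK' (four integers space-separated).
Answer: 139 200 517 139

Derivation:
After event 0: A_seq=0 A_ack=200 B_seq=200 B_ack=0
After event 1: A_seq=40 A_ack=200 B_seq=200 B_ack=40
After event 2: A_seq=40 A_ack=200 B_seq=325 B_ack=40
After event 3: A_seq=40 A_ack=200 B_seq=517 B_ack=40
After event 4: A_seq=139 A_ack=200 B_seq=517 B_ack=139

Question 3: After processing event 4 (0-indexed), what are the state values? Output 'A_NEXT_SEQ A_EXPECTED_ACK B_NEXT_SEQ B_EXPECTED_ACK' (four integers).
After event 0: A_seq=0 A_ack=200 B_seq=200 B_ack=0
After event 1: A_seq=40 A_ack=200 B_seq=200 B_ack=40
After event 2: A_seq=40 A_ack=200 B_seq=325 B_ack=40
After event 3: A_seq=40 A_ack=200 B_seq=517 B_ack=40
After event 4: A_seq=139 A_ack=200 B_seq=517 B_ack=139

139 200 517 139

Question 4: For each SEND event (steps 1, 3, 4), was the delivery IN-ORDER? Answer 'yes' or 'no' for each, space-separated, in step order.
Step 1: SEND seq=0 -> in-order
Step 3: SEND seq=325 -> out-of-order
Step 4: SEND seq=40 -> in-order

Answer: yes no yes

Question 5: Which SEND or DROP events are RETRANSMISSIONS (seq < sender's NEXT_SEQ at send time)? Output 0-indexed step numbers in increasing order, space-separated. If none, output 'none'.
Answer: none

Derivation:
Step 1: SEND seq=0 -> fresh
Step 2: DROP seq=200 -> fresh
Step 3: SEND seq=325 -> fresh
Step 4: SEND seq=40 -> fresh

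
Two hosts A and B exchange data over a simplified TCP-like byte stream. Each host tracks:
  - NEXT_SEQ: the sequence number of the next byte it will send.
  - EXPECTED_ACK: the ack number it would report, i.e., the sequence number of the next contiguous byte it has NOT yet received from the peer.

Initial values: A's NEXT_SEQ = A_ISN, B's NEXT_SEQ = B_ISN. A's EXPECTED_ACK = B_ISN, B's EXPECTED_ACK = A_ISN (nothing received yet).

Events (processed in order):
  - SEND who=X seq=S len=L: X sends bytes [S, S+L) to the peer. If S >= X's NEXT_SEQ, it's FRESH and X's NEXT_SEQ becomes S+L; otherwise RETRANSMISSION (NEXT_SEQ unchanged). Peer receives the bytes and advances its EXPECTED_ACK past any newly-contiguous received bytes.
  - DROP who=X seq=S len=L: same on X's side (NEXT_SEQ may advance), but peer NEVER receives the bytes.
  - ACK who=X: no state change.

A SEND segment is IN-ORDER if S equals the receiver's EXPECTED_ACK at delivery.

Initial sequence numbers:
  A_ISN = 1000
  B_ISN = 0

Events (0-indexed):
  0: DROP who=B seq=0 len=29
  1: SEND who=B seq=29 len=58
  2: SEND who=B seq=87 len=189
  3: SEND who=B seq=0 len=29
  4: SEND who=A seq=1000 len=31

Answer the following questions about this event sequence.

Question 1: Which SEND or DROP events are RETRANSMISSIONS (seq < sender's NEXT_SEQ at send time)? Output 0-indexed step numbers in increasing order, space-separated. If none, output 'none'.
Step 0: DROP seq=0 -> fresh
Step 1: SEND seq=29 -> fresh
Step 2: SEND seq=87 -> fresh
Step 3: SEND seq=0 -> retransmit
Step 4: SEND seq=1000 -> fresh

Answer: 3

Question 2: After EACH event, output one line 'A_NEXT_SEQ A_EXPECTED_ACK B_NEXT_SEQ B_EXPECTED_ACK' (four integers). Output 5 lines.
1000 0 29 1000
1000 0 87 1000
1000 0 276 1000
1000 276 276 1000
1031 276 276 1031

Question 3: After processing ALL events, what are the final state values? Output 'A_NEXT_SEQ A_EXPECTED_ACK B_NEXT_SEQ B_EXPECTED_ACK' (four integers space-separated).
After event 0: A_seq=1000 A_ack=0 B_seq=29 B_ack=1000
After event 1: A_seq=1000 A_ack=0 B_seq=87 B_ack=1000
After event 2: A_seq=1000 A_ack=0 B_seq=276 B_ack=1000
After event 3: A_seq=1000 A_ack=276 B_seq=276 B_ack=1000
After event 4: A_seq=1031 A_ack=276 B_seq=276 B_ack=1031

Answer: 1031 276 276 1031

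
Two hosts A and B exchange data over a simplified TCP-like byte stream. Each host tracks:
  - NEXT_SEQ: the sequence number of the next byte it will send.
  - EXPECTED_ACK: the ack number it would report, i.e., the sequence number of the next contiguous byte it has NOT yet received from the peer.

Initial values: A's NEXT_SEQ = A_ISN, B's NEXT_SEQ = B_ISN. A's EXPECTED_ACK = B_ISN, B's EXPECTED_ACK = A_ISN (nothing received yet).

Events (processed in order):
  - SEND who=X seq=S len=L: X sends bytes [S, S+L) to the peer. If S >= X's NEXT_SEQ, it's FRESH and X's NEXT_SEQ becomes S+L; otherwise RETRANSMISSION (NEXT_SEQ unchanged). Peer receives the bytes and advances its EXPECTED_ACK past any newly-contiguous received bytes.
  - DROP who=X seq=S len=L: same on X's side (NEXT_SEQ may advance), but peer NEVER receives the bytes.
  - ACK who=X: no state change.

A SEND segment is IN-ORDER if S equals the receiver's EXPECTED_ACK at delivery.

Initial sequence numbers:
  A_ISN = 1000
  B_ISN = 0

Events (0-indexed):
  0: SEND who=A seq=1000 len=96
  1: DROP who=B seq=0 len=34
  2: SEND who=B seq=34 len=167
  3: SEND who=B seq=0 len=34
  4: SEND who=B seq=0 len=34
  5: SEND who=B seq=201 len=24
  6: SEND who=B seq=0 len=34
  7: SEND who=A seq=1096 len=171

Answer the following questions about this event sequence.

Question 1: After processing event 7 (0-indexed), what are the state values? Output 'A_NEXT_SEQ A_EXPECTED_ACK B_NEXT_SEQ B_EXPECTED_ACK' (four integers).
After event 0: A_seq=1096 A_ack=0 B_seq=0 B_ack=1096
After event 1: A_seq=1096 A_ack=0 B_seq=34 B_ack=1096
After event 2: A_seq=1096 A_ack=0 B_seq=201 B_ack=1096
After event 3: A_seq=1096 A_ack=201 B_seq=201 B_ack=1096
After event 4: A_seq=1096 A_ack=201 B_seq=201 B_ack=1096
After event 5: A_seq=1096 A_ack=225 B_seq=225 B_ack=1096
After event 6: A_seq=1096 A_ack=225 B_seq=225 B_ack=1096
After event 7: A_seq=1267 A_ack=225 B_seq=225 B_ack=1267

1267 225 225 1267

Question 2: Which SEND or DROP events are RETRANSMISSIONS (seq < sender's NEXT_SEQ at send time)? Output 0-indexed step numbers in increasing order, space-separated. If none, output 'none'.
Answer: 3 4 6

Derivation:
Step 0: SEND seq=1000 -> fresh
Step 1: DROP seq=0 -> fresh
Step 2: SEND seq=34 -> fresh
Step 3: SEND seq=0 -> retransmit
Step 4: SEND seq=0 -> retransmit
Step 5: SEND seq=201 -> fresh
Step 6: SEND seq=0 -> retransmit
Step 7: SEND seq=1096 -> fresh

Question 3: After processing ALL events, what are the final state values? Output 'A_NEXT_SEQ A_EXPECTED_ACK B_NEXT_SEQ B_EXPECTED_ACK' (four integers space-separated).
Answer: 1267 225 225 1267

Derivation:
After event 0: A_seq=1096 A_ack=0 B_seq=0 B_ack=1096
After event 1: A_seq=1096 A_ack=0 B_seq=34 B_ack=1096
After event 2: A_seq=1096 A_ack=0 B_seq=201 B_ack=1096
After event 3: A_seq=1096 A_ack=201 B_seq=201 B_ack=1096
After event 4: A_seq=1096 A_ack=201 B_seq=201 B_ack=1096
After event 5: A_seq=1096 A_ack=225 B_seq=225 B_ack=1096
After event 6: A_seq=1096 A_ack=225 B_seq=225 B_ack=1096
After event 7: A_seq=1267 A_ack=225 B_seq=225 B_ack=1267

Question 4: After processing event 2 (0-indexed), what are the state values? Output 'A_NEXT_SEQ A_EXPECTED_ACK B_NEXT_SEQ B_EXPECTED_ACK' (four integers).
After event 0: A_seq=1096 A_ack=0 B_seq=0 B_ack=1096
After event 1: A_seq=1096 A_ack=0 B_seq=34 B_ack=1096
After event 2: A_seq=1096 A_ack=0 B_seq=201 B_ack=1096

1096 0 201 1096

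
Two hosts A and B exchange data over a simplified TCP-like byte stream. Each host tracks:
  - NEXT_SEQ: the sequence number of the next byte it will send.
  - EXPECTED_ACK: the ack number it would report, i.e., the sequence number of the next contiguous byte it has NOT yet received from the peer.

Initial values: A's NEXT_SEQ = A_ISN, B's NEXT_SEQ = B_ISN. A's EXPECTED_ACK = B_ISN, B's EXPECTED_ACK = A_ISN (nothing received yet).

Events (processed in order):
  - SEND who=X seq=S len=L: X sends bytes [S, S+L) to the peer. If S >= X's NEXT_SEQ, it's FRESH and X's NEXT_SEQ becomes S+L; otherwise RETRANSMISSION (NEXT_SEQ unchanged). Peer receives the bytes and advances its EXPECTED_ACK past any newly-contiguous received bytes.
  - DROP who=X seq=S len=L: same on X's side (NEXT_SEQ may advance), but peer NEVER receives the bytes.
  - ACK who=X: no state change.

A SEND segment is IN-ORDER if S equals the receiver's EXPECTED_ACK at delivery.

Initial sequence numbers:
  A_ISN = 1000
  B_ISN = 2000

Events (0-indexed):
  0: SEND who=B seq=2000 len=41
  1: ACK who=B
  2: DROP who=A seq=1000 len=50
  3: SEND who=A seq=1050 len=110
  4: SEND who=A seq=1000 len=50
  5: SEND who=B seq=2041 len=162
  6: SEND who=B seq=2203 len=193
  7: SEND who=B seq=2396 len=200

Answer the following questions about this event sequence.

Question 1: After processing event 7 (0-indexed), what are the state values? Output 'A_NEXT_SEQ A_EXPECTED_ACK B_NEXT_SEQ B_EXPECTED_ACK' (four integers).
After event 0: A_seq=1000 A_ack=2041 B_seq=2041 B_ack=1000
After event 1: A_seq=1000 A_ack=2041 B_seq=2041 B_ack=1000
After event 2: A_seq=1050 A_ack=2041 B_seq=2041 B_ack=1000
After event 3: A_seq=1160 A_ack=2041 B_seq=2041 B_ack=1000
After event 4: A_seq=1160 A_ack=2041 B_seq=2041 B_ack=1160
After event 5: A_seq=1160 A_ack=2203 B_seq=2203 B_ack=1160
After event 6: A_seq=1160 A_ack=2396 B_seq=2396 B_ack=1160
After event 7: A_seq=1160 A_ack=2596 B_seq=2596 B_ack=1160

1160 2596 2596 1160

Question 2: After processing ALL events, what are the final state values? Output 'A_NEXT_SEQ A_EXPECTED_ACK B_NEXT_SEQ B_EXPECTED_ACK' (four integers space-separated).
After event 0: A_seq=1000 A_ack=2041 B_seq=2041 B_ack=1000
After event 1: A_seq=1000 A_ack=2041 B_seq=2041 B_ack=1000
After event 2: A_seq=1050 A_ack=2041 B_seq=2041 B_ack=1000
After event 3: A_seq=1160 A_ack=2041 B_seq=2041 B_ack=1000
After event 4: A_seq=1160 A_ack=2041 B_seq=2041 B_ack=1160
After event 5: A_seq=1160 A_ack=2203 B_seq=2203 B_ack=1160
After event 6: A_seq=1160 A_ack=2396 B_seq=2396 B_ack=1160
After event 7: A_seq=1160 A_ack=2596 B_seq=2596 B_ack=1160

Answer: 1160 2596 2596 1160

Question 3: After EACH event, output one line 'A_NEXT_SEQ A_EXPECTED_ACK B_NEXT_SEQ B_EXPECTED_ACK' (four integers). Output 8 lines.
1000 2041 2041 1000
1000 2041 2041 1000
1050 2041 2041 1000
1160 2041 2041 1000
1160 2041 2041 1160
1160 2203 2203 1160
1160 2396 2396 1160
1160 2596 2596 1160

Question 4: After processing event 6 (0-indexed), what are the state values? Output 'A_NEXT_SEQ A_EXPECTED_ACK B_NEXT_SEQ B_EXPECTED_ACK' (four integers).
After event 0: A_seq=1000 A_ack=2041 B_seq=2041 B_ack=1000
After event 1: A_seq=1000 A_ack=2041 B_seq=2041 B_ack=1000
After event 2: A_seq=1050 A_ack=2041 B_seq=2041 B_ack=1000
After event 3: A_seq=1160 A_ack=2041 B_seq=2041 B_ack=1000
After event 4: A_seq=1160 A_ack=2041 B_seq=2041 B_ack=1160
After event 5: A_seq=1160 A_ack=2203 B_seq=2203 B_ack=1160
After event 6: A_seq=1160 A_ack=2396 B_seq=2396 B_ack=1160

1160 2396 2396 1160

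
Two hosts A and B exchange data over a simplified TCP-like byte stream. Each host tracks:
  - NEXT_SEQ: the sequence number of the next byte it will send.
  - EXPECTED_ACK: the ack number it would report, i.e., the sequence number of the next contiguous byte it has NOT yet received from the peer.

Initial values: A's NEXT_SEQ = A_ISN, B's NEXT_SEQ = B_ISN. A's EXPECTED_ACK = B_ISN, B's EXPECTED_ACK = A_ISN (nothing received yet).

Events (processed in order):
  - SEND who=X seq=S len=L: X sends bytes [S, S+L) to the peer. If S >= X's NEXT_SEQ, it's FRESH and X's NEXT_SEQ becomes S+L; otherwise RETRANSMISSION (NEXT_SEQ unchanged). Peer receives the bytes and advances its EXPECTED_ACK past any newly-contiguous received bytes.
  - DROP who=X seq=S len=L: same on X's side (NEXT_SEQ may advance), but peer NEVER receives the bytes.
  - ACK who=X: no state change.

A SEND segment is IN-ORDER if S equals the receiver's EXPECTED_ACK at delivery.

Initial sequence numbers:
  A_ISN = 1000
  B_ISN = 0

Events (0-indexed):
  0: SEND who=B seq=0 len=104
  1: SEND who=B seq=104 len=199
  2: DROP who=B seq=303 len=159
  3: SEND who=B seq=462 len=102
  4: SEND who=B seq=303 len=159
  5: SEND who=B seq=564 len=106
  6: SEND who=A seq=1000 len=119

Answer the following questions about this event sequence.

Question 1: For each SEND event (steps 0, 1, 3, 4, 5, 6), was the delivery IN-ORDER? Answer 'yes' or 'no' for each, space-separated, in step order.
Answer: yes yes no yes yes yes

Derivation:
Step 0: SEND seq=0 -> in-order
Step 1: SEND seq=104 -> in-order
Step 3: SEND seq=462 -> out-of-order
Step 4: SEND seq=303 -> in-order
Step 5: SEND seq=564 -> in-order
Step 6: SEND seq=1000 -> in-order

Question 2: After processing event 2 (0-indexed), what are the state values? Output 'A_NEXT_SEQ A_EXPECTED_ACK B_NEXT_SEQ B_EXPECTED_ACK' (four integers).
After event 0: A_seq=1000 A_ack=104 B_seq=104 B_ack=1000
After event 1: A_seq=1000 A_ack=303 B_seq=303 B_ack=1000
After event 2: A_seq=1000 A_ack=303 B_seq=462 B_ack=1000

1000 303 462 1000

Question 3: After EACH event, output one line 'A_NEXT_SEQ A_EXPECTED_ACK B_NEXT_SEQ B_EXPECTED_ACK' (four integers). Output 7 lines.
1000 104 104 1000
1000 303 303 1000
1000 303 462 1000
1000 303 564 1000
1000 564 564 1000
1000 670 670 1000
1119 670 670 1119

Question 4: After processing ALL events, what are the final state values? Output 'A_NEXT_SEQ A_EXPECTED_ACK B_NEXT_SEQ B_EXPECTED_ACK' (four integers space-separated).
Answer: 1119 670 670 1119

Derivation:
After event 0: A_seq=1000 A_ack=104 B_seq=104 B_ack=1000
After event 1: A_seq=1000 A_ack=303 B_seq=303 B_ack=1000
After event 2: A_seq=1000 A_ack=303 B_seq=462 B_ack=1000
After event 3: A_seq=1000 A_ack=303 B_seq=564 B_ack=1000
After event 4: A_seq=1000 A_ack=564 B_seq=564 B_ack=1000
After event 5: A_seq=1000 A_ack=670 B_seq=670 B_ack=1000
After event 6: A_seq=1119 A_ack=670 B_seq=670 B_ack=1119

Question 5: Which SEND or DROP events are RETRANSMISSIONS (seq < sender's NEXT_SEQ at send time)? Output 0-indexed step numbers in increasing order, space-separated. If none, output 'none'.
Step 0: SEND seq=0 -> fresh
Step 1: SEND seq=104 -> fresh
Step 2: DROP seq=303 -> fresh
Step 3: SEND seq=462 -> fresh
Step 4: SEND seq=303 -> retransmit
Step 5: SEND seq=564 -> fresh
Step 6: SEND seq=1000 -> fresh

Answer: 4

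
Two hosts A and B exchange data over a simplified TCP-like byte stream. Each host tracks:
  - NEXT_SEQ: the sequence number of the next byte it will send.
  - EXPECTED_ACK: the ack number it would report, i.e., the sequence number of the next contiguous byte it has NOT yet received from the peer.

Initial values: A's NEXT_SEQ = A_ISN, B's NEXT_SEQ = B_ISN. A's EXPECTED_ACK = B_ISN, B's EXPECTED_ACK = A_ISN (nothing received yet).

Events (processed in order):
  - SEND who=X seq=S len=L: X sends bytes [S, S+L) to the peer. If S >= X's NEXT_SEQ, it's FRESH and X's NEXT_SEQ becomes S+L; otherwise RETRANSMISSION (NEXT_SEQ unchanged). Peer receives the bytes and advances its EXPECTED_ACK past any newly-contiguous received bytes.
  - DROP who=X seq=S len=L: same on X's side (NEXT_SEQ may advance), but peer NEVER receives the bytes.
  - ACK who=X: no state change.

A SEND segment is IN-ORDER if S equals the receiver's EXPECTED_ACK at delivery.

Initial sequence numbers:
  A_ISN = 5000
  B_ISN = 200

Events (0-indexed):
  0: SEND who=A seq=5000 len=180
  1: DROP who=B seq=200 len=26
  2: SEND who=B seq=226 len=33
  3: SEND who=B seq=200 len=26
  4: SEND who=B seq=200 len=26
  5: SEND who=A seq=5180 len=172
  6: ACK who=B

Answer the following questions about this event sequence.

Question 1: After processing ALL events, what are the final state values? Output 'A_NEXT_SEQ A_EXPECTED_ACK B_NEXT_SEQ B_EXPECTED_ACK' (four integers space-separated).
After event 0: A_seq=5180 A_ack=200 B_seq=200 B_ack=5180
After event 1: A_seq=5180 A_ack=200 B_seq=226 B_ack=5180
After event 2: A_seq=5180 A_ack=200 B_seq=259 B_ack=5180
After event 3: A_seq=5180 A_ack=259 B_seq=259 B_ack=5180
After event 4: A_seq=5180 A_ack=259 B_seq=259 B_ack=5180
After event 5: A_seq=5352 A_ack=259 B_seq=259 B_ack=5352
After event 6: A_seq=5352 A_ack=259 B_seq=259 B_ack=5352

Answer: 5352 259 259 5352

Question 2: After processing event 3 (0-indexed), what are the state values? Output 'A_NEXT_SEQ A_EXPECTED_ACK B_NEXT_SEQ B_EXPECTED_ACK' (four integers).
After event 0: A_seq=5180 A_ack=200 B_seq=200 B_ack=5180
After event 1: A_seq=5180 A_ack=200 B_seq=226 B_ack=5180
After event 2: A_seq=5180 A_ack=200 B_seq=259 B_ack=5180
After event 3: A_seq=5180 A_ack=259 B_seq=259 B_ack=5180

5180 259 259 5180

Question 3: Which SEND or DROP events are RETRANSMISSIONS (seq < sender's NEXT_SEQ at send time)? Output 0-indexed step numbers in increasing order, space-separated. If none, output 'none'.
Answer: 3 4

Derivation:
Step 0: SEND seq=5000 -> fresh
Step 1: DROP seq=200 -> fresh
Step 2: SEND seq=226 -> fresh
Step 3: SEND seq=200 -> retransmit
Step 4: SEND seq=200 -> retransmit
Step 5: SEND seq=5180 -> fresh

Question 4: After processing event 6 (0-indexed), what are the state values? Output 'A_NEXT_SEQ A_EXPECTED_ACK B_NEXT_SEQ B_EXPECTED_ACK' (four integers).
After event 0: A_seq=5180 A_ack=200 B_seq=200 B_ack=5180
After event 1: A_seq=5180 A_ack=200 B_seq=226 B_ack=5180
After event 2: A_seq=5180 A_ack=200 B_seq=259 B_ack=5180
After event 3: A_seq=5180 A_ack=259 B_seq=259 B_ack=5180
After event 4: A_seq=5180 A_ack=259 B_seq=259 B_ack=5180
After event 5: A_seq=5352 A_ack=259 B_seq=259 B_ack=5352
After event 6: A_seq=5352 A_ack=259 B_seq=259 B_ack=5352

5352 259 259 5352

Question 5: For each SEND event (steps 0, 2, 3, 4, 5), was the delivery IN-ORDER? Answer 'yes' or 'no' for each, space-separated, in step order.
Step 0: SEND seq=5000 -> in-order
Step 2: SEND seq=226 -> out-of-order
Step 3: SEND seq=200 -> in-order
Step 4: SEND seq=200 -> out-of-order
Step 5: SEND seq=5180 -> in-order

Answer: yes no yes no yes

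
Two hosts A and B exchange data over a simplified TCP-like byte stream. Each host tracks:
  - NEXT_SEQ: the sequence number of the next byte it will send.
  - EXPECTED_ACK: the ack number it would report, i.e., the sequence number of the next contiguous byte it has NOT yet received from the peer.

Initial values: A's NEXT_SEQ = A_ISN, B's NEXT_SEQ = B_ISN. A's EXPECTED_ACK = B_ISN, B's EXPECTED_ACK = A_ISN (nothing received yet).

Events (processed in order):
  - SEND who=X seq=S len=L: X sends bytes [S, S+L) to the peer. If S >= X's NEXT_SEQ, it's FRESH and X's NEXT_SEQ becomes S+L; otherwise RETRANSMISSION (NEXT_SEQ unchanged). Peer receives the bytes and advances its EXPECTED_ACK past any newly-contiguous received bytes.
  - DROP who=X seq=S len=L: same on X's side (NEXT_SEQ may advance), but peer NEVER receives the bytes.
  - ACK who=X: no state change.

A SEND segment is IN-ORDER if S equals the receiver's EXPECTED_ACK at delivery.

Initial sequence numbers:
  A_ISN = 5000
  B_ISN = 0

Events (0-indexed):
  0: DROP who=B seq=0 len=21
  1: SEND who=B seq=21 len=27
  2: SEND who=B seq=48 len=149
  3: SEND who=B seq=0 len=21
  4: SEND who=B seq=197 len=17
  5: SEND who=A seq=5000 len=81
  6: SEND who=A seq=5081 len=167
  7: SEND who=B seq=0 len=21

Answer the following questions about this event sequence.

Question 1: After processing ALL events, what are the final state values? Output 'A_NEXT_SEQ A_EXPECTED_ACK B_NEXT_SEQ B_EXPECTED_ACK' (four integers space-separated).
After event 0: A_seq=5000 A_ack=0 B_seq=21 B_ack=5000
After event 1: A_seq=5000 A_ack=0 B_seq=48 B_ack=5000
After event 2: A_seq=5000 A_ack=0 B_seq=197 B_ack=5000
After event 3: A_seq=5000 A_ack=197 B_seq=197 B_ack=5000
After event 4: A_seq=5000 A_ack=214 B_seq=214 B_ack=5000
After event 5: A_seq=5081 A_ack=214 B_seq=214 B_ack=5081
After event 6: A_seq=5248 A_ack=214 B_seq=214 B_ack=5248
After event 7: A_seq=5248 A_ack=214 B_seq=214 B_ack=5248

Answer: 5248 214 214 5248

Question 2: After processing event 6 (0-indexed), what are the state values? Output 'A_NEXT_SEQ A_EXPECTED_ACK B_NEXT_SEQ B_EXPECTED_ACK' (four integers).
After event 0: A_seq=5000 A_ack=0 B_seq=21 B_ack=5000
After event 1: A_seq=5000 A_ack=0 B_seq=48 B_ack=5000
After event 2: A_seq=5000 A_ack=0 B_seq=197 B_ack=5000
After event 3: A_seq=5000 A_ack=197 B_seq=197 B_ack=5000
After event 4: A_seq=5000 A_ack=214 B_seq=214 B_ack=5000
After event 5: A_seq=5081 A_ack=214 B_seq=214 B_ack=5081
After event 6: A_seq=5248 A_ack=214 B_seq=214 B_ack=5248

5248 214 214 5248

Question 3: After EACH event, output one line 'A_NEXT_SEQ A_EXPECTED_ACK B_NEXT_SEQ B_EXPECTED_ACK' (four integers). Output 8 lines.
5000 0 21 5000
5000 0 48 5000
5000 0 197 5000
5000 197 197 5000
5000 214 214 5000
5081 214 214 5081
5248 214 214 5248
5248 214 214 5248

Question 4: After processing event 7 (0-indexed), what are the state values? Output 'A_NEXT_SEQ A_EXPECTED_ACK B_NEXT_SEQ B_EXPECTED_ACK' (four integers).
After event 0: A_seq=5000 A_ack=0 B_seq=21 B_ack=5000
After event 1: A_seq=5000 A_ack=0 B_seq=48 B_ack=5000
After event 2: A_seq=5000 A_ack=0 B_seq=197 B_ack=5000
After event 3: A_seq=5000 A_ack=197 B_seq=197 B_ack=5000
After event 4: A_seq=5000 A_ack=214 B_seq=214 B_ack=5000
After event 5: A_seq=5081 A_ack=214 B_seq=214 B_ack=5081
After event 6: A_seq=5248 A_ack=214 B_seq=214 B_ack=5248
After event 7: A_seq=5248 A_ack=214 B_seq=214 B_ack=5248

5248 214 214 5248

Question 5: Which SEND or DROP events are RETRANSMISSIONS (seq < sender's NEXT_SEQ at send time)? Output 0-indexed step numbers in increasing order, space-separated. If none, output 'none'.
Answer: 3 7

Derivation:
Step 0: DROP seq=0 -> fresh
Step 1: SEND seq=21 -> fresh
Step 2: SEND seq=48 -> fresh
Step 3: SEND seq=0 -> retransmit
Step 4: SEND seq=197 -> fresh
Step 5: SEND seq=5000 -> fresh
Step 6: SEND seq=5081 -> fresh
Step 7: SEND seq=0 -> retransmit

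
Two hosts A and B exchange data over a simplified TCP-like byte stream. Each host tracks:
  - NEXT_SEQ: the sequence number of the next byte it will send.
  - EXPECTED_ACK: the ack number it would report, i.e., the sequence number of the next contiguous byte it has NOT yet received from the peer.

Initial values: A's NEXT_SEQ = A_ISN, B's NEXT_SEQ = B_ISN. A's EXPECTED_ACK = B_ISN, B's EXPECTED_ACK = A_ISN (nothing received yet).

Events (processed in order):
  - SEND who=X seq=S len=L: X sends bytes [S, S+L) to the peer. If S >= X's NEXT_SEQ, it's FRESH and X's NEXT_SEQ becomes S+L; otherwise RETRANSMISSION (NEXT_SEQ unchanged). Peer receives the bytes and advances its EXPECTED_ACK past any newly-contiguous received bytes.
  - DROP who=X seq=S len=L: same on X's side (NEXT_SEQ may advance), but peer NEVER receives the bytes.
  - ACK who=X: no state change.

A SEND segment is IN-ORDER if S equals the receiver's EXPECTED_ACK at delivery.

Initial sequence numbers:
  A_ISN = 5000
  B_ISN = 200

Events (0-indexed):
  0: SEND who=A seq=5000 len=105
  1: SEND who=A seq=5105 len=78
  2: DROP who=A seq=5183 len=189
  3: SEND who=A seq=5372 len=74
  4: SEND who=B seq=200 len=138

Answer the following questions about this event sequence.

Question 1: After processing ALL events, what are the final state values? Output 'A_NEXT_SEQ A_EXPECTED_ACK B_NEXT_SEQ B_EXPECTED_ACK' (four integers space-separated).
After event 0: A_seq=5105 A_ack=200 B_seq=200 B_ack=5105
After event 1: A_seq=5183 A_ack=200 B_seq=200 B_ack=5183
After event 2: A_seq=5372 A_ack=200 B_seq=200 B_ack=5183
After event 3: A_seq=5446 A_ack=200 B_seq=200 B_ack=5183
After event 4: A_seq=5446 A_ack=338 B_seq=338 B_ack=5183

Answer: 5446 338 338 5183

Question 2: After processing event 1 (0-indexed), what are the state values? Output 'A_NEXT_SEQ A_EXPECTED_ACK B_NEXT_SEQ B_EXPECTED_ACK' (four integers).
After event 0: A_seq=5105 A_ack=200 B_seq=200 B_ack=5105
After event 1: A_seq=5183 A_ack=200 B_seq=200 B_ack=5183

5183 200 200 5183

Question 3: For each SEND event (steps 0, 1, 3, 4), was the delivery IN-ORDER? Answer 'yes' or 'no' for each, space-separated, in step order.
Step 0: SEND seq=5000 -> in-order
Step 1: SEND seq=5105 -> in-order
Step 3: SEND seq=5372 -> out-of-order
Step 4: SEND seq=200 -> in-order

Answer: yes yes no yes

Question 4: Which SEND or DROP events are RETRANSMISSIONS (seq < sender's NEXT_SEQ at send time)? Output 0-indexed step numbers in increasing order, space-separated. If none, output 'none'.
Answer: none

Derivation:
Step 0: SEND seq=5000 -> fresh
Step 1: SEND seq=5105 -> fresh
Step 2: DROP seq=5183 -> fresh
Step 3: SEND seq=5372 -> fresh
Step 4: SEND seq=200 -> fresh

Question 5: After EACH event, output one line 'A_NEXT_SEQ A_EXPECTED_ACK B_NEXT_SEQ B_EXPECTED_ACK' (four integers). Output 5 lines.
5105 200 200 5105
5183 200 200 5183
5372 200 200 5183
5446 200 200 5183
5446 338 338 5183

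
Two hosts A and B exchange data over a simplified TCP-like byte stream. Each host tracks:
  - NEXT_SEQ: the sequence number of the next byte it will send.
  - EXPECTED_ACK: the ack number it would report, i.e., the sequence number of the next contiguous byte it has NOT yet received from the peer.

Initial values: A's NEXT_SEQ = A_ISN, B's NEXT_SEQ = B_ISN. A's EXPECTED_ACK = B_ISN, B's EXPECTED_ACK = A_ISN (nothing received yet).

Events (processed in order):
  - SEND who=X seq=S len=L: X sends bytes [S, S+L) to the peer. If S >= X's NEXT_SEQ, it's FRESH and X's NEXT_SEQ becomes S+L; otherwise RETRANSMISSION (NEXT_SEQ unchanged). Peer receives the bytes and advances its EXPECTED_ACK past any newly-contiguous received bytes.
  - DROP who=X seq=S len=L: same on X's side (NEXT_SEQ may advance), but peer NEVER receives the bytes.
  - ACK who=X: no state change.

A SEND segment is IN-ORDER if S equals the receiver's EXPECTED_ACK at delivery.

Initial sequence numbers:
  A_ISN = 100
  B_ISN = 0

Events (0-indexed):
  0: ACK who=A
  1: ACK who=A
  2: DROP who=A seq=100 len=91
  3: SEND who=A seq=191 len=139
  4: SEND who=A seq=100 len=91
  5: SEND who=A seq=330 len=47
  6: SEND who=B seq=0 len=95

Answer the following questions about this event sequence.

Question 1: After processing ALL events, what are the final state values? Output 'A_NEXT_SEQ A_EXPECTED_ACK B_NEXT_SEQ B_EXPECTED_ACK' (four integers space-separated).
Answer: 377 95 95 377

Derivation:
After event 0: A_seq=100 A_ack=0 B_seq=0 B_ack=100
After event 1: A_seq=100 A_ack=0 B_seq=0 B_ack=100
After event 2: A_seq=191 A_ack=0 B_seq=0 B_ack=100
After event 3: A_seq=330 A_ack=0 B_seq=0 B_ack=100
After event 4: A_seq=330 A_ack=0 B_seq=0 B_ack=330
After event 5: A_seq=377 A_ack=0 B_seq=0 B_ack=377
After event 6: A_seq=377 A_ack=95 B_seq=95 B_ack=377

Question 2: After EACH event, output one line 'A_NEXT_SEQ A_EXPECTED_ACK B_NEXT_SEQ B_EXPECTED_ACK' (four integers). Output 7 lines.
100 0 0 100
100 0 0 100
191 0 0 100
330 0 0 100
330 0 0 330
377 0 0 377
377 95 95 377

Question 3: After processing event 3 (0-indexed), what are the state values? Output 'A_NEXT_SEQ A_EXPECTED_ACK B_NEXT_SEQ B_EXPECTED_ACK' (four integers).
After event 0: A_seq=100 A_ack=0 B_seq=0 B_ack=100
After event 1: A_seq=100 A_ack=0 B_seq=0 B_ack=100
After event 2: A_seq=191 A_ack=0 B_seq=0 B_ack=100
After event 3: A_seq=330 A_ack=0 B_seq=0 B_ack=100

330 0 0 100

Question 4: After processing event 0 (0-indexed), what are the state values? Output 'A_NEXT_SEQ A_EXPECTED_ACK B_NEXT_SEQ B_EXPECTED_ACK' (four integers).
After event 0: A_seq=100 A_ack=0 B_seq=0 B_ack=100

100 0 0 100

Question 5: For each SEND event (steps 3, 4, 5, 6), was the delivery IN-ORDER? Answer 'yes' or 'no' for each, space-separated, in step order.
Answer: no yes yes yes

Derivation:
Step 3: SEND seq=191 -> out-of-order
Step 4: SEND seq=100 -> in-order
Step 5: SEND seq=330 -> in-order
Step 6: SEND seq=0 -> in-order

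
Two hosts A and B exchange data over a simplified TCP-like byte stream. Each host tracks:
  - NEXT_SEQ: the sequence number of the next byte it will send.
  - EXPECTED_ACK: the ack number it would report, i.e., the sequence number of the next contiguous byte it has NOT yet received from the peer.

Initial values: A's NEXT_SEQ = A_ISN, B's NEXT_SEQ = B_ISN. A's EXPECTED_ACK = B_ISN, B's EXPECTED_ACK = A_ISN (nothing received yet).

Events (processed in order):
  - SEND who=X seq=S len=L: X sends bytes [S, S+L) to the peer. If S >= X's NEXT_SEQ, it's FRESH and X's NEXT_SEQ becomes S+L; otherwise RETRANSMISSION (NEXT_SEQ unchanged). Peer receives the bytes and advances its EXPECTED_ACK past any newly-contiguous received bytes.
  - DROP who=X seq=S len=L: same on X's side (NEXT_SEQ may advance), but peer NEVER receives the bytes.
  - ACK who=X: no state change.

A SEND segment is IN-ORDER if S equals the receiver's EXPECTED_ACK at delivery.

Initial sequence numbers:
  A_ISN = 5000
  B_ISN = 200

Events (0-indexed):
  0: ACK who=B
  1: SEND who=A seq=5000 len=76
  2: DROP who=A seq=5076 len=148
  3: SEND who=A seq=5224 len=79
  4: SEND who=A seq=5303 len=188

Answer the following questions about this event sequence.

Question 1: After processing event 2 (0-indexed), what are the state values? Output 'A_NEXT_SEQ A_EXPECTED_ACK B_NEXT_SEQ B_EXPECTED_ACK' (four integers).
After event 0: A_seq=5000 A_ack=200 B_seq=200 B_ack=5000
After event 1: A_seq=5076 A_ack=200 B_seq=200 B_ack=5076
After event 2: A_seq=5224 A_ack=200 B_seq=200 B_ack=5076

5224 200 200 5076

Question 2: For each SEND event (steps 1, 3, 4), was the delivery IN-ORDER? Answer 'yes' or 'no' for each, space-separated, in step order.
Answer: yes no no

Derivation:
Step 1: SEND seq=5000 -> in-order
Step 3: SEND seq=5224 -> out-of-order
Step 4: SEND seq=5303 -> out-of-order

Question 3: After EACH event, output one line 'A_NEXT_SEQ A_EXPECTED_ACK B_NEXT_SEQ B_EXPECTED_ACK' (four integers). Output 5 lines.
5000 200 200 5000
5076 200 200 5076
5224 200 200 5076
5303 200 200 5076
5491 200 200 5076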